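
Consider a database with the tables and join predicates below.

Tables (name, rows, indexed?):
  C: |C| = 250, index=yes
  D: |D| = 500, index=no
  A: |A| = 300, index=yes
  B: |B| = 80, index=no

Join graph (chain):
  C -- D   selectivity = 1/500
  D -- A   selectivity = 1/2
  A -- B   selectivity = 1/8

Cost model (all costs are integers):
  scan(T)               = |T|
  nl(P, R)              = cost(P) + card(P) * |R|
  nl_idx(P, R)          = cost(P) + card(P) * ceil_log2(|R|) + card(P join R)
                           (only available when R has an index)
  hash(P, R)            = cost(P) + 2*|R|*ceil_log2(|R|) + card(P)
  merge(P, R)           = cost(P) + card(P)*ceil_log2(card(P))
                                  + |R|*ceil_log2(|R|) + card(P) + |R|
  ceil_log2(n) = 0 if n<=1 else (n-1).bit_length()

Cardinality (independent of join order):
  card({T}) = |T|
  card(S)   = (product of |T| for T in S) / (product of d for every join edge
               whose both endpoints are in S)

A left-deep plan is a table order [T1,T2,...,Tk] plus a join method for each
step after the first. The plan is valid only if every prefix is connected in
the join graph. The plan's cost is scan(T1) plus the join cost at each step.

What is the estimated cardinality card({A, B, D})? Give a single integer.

750000

Tables in S: A(300), B(80), D(500)
Edges inside S: D-A(d=2), A-B(d=8)
numerator = 300 * 80 * 500 = 12000000
denominator = 2 * 8 = 16
card(S) = 12000000 / 16 = 750000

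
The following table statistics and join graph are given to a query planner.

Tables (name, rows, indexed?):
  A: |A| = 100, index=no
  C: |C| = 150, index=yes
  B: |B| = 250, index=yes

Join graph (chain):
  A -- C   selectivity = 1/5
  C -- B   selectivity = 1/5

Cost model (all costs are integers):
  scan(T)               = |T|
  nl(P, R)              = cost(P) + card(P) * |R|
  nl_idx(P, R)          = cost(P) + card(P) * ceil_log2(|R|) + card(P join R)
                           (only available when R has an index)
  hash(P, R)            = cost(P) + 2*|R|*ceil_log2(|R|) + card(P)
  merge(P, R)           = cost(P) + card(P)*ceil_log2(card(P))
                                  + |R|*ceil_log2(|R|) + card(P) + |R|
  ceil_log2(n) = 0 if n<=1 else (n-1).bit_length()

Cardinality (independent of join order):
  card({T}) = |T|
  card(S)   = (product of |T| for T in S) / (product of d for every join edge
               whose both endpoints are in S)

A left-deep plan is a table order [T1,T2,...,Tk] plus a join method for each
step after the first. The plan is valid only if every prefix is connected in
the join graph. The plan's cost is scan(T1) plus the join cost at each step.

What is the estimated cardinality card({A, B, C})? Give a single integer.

Tables in S: A(100), B(250), C(150)
Edges inside S: A-C(d=5), C-B(d=5)
numerator = 100 * 250 * 150 = 3750000
denominator = 5 * 5 = 25
card(S) = 3750000 / 25 = 150000

150000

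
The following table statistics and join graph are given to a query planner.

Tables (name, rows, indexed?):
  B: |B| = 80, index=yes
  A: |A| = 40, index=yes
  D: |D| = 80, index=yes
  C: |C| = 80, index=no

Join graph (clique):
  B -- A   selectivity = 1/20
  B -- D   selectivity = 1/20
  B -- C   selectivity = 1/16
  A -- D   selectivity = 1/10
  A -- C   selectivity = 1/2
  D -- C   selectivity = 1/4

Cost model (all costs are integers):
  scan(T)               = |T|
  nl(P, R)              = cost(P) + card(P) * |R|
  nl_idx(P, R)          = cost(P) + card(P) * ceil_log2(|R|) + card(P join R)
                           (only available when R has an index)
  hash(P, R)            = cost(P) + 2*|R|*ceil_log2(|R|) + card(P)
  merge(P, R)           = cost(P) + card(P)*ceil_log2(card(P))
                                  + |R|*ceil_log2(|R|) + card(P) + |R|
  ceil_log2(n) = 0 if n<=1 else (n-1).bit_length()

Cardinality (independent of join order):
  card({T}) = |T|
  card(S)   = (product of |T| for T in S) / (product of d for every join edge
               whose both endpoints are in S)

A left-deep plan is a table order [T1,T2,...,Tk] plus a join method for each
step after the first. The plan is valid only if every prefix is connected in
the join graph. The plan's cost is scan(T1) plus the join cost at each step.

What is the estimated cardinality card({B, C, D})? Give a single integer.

400

Tables in S: B(80), C(80), D(80)
Edges inside S: B-D(d=20), B-C(d=16), D-C(d=4)
numerator = 80 * 80 * 80 = 512000
denominator = 20 * 16 * 4 = 1280
card(S) = 512000 / 1280 = 400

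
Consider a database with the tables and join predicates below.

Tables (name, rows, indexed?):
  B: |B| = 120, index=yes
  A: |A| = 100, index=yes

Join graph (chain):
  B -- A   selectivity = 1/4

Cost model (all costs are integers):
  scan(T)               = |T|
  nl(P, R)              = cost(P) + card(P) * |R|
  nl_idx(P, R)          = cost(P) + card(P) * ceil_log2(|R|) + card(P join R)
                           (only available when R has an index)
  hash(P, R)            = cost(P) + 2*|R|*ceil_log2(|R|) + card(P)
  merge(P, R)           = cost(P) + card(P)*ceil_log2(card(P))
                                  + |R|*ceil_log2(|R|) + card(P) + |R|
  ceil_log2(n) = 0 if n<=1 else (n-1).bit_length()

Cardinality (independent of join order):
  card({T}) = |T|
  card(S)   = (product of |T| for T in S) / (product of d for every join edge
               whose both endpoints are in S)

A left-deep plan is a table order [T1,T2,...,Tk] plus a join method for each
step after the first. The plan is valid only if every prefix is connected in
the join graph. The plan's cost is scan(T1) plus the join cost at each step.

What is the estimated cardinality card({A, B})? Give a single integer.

Tables in S: A(100), B(120)
Edges inside S: B-A(d=4)
numerator = 100 * 120 = 12000
denominator = 4 = 4
card(S) = 12000 / 4 = 3000

3000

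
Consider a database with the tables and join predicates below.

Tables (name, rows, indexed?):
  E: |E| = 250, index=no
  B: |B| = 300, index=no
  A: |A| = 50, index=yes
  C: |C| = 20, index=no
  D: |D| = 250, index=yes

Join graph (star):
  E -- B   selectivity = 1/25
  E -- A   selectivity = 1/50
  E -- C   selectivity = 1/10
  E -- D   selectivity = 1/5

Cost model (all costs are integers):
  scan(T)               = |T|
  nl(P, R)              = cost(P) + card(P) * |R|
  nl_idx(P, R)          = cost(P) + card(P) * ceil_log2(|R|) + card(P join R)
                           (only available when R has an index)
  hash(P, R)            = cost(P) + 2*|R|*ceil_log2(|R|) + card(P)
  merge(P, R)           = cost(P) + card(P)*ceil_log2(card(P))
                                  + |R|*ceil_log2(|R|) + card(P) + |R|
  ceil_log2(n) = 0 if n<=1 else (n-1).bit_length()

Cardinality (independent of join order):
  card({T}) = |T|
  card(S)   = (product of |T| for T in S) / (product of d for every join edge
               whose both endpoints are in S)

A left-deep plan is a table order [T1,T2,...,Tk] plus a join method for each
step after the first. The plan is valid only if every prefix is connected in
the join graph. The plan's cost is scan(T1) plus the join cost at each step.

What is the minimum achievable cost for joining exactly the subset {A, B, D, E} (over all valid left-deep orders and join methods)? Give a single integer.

Selinger DP over subsets of {A,B,D,E}:
  {E}: scan cost=250, card=250
  {B}: scan cost=300, card=300
  {A}: scan cost=50, card=50
  {D}: scan cost=250, card=250
  {BE}: card=3000; try (E,hash)→4600, (B,merge)→5500, (E,merge)→5550, (B,hash)→5900, (B,nl)→75250, (E,nl)→75300; best=4600 via (E,hash)
  {AE}: card=250; try (A,hash)→1100, (A,nl_idx)→2000, (E,merge)→2650, (A,merge)→2850, (E,hash)→4100, (E,nl)→12550 …(+1); best=1100 via (A,hash)
  {DE}: card=12500; try (E,hash)→4500, (D,hash)→4500, (E,merge)→4750, (D,merge)→4750, (D,nl_idx)→14750, (E,nl)→62750 …(+1); best=4500 via (E,hash)
  {ABE}: card=3000; try (B,merge)→6350, (B,hash)→6750, (A,hash)→8200, (A,nl_idx)→25600, (A,merge)→43950, (B,nl)→76100 …(+1); best=6350 via (B,merge)
  {BDE}: card=150000; try (D,hash)→11600, (B,hash)→22400, (D,merge)→45850, (D,nl_idx)→178600, (B,merge)→195000, (D,nl)→754600 …(+1); best=11600 via (D,hash)
  {ADE}: card=12500; try (D,hash)→5350, (D,merge)→5600, (D,nl_idx)→15600, (A,hash)→17600, (D,nl)→63600, (A,nl_idx)→92000 …(+2); best=5350 via (D,hash)
  {ABDE}: card=150000; try (D,hash)→13350, (B,hash)→23250, (D,merge)→47600, (A,hash)→162200, (D,nl_idx)→180350, (B,merge)→195850 …(+5); best=13350 via (D,hash)

13350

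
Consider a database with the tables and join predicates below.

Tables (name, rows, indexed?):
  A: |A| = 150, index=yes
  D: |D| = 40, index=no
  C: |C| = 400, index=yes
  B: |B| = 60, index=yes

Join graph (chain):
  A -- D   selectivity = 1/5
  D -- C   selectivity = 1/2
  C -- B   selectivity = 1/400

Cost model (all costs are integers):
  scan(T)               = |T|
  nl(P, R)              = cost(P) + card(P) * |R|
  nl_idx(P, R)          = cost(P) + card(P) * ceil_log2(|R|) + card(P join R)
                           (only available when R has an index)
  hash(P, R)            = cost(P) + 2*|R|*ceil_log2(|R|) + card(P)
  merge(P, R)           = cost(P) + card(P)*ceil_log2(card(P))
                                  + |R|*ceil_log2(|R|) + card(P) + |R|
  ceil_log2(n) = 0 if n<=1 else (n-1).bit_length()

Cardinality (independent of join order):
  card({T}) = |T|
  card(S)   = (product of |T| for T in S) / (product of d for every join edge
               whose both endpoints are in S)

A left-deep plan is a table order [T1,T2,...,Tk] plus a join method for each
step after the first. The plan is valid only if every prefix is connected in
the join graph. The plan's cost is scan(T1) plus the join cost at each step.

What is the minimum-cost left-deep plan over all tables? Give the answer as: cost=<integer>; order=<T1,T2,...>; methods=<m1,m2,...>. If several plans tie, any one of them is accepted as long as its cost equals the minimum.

Selinger DP (subsets sized 1..n):
  {A}: scan cost=150, card=150
  {D}: scan cost=40, card=40
  {C}: scan cost=400, card=400
  {B}: scan cost=60, card=60
  {AD}: card=1200; try (D,hash)→780, (A,nl_idx)→1560, (A,merge)→1670, (D,merge)→1780, (A,hash)→2480, (A,nl)→6040 …(+1); best=780 via (D,hash)
  {CD}: card=8000; try (D,hash)→1280, (C,merge)→4320, (D,merge)→4680, (C,hash)→7280, (C,nl_idx)→8400, (C,nl)→16040 …(+1); best=1280 via (D,hash)
  {BC}: card=60; try (C,nl_idx)→660, (B,hash)→1520, (B,nl_idx)→2860, (C,merge)→4480, (B,merge)→4820, (C,hash)→7320 …(+2); best=660 via (C,nl_idx)
  {ACD}: card=240000; try (C,hash)→9180, (A,hash)→11680, (C,merge)→19180, (A,merge)→114630, (C,nl_idx)→251580, (A,nl_idx)→305280 …(+2); best=9180 via (C,hash)
  {BCD}: card=1200; try (D,hash)→1200, (D,merge)→1360, (D,nl)→3060, (B,hash)→10000, (B,nl_idx)→50480, (B,merge)→113700 …(+1); best=1200 via (D,hash)
  {ABCD}: card=36000; try (A,hash)→4800, (A,merge)→16950, (A,nl_idx)→46800, (A,nl)→181200, (B,hash)→249900, (B,nl_idx)→1485180 …(+2); best=4800 via (A,hash)

cost=4800; order=B,C,D,A; methods=nl_idx,hash,hash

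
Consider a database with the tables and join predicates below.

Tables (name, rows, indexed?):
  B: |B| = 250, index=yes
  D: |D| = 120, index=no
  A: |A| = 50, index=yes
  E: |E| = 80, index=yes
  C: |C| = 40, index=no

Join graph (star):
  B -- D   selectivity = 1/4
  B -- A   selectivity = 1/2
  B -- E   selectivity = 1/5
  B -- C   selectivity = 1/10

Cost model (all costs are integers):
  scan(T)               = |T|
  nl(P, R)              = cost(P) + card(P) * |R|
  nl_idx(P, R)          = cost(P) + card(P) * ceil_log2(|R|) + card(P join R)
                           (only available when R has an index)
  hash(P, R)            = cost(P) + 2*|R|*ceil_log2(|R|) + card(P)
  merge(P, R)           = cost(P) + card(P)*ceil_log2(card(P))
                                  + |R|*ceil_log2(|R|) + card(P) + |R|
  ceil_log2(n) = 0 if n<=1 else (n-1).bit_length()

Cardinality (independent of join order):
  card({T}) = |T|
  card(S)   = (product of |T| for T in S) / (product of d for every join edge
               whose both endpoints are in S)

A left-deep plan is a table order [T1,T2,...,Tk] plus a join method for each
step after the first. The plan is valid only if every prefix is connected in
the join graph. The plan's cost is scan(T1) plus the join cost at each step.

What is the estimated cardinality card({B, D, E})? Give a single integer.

120000

Tables in S: B(250), D(120), E(80)
Edges inside S: B-D(d=4), B-E(d=5)
numerator = 250 * 120 * 80 = 2400000
denominator = 4 * 5 = 20
card(S) = 2400000 / 20 = 120000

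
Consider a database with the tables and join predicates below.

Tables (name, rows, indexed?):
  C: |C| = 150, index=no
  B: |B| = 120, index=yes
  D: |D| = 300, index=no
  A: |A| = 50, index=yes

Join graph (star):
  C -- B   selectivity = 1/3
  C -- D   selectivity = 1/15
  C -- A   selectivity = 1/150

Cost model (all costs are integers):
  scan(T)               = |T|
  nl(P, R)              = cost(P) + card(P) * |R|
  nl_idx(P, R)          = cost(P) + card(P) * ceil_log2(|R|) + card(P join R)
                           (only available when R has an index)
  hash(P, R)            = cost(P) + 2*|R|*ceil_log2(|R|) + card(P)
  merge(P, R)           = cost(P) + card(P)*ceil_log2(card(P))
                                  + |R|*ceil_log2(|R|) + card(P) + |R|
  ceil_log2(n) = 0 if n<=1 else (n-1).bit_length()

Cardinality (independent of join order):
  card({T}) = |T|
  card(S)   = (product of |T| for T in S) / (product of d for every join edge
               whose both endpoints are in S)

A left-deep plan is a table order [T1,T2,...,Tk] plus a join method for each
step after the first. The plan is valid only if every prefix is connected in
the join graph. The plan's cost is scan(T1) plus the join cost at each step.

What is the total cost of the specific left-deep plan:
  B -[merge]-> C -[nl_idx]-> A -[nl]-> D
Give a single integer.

640430

step 1: scan B: cost=120, card=120
step 2: join C via merge
    card(P join C) = 120*150/(3) = 6000
    cost = 120 + 120*7 + 150*8 + 120 + 150 = 2430
step 3: join A via nl_idx
    card(P join A) = 6000*50/(150) = 2000
    cost = 2430 + 6000*6 + 2000 = 40430
step 4: join D via nl
    card(P join D) = 2000*300/(15) = 40000
    cost = 40430 + 2000*300 = 640430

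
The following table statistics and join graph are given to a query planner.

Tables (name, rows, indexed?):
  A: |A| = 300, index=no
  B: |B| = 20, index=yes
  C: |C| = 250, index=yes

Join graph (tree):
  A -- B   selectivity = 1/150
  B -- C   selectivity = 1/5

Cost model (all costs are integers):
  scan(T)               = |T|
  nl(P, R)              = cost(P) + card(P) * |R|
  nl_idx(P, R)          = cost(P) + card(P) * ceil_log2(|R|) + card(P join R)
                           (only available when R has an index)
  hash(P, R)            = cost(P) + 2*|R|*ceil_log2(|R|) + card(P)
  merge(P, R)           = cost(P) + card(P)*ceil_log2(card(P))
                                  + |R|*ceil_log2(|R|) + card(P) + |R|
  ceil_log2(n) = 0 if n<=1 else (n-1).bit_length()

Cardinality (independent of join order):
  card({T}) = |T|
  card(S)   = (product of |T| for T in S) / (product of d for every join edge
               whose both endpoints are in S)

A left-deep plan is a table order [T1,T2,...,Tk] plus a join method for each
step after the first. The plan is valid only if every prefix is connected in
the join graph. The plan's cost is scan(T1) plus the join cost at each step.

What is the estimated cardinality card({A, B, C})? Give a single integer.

Tables in S: A(300), B(20), C(250)
Edges inside S: A-B(d=150), B-C(d=5)
numerator = 300 * 20 * 250 = 1500000
denominator = 150 * 5 = 750
card(S) = 1500000 / 750 = 2000

2000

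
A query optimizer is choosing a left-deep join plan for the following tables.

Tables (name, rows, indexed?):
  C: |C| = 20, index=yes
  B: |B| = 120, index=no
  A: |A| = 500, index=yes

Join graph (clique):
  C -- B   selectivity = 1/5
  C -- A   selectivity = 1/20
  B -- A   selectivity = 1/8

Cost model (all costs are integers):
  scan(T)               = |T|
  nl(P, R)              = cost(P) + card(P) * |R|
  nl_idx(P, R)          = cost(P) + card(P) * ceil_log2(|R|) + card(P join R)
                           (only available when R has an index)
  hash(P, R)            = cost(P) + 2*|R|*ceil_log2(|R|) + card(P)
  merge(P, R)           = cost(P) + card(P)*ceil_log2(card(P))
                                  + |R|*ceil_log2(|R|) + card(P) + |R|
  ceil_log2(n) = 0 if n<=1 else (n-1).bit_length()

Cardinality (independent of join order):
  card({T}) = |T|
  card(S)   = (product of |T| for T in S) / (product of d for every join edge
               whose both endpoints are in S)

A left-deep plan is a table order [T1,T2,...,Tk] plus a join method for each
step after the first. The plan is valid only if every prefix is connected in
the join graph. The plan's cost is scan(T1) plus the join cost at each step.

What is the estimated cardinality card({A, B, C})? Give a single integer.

Tables in S: A(500), B(120), C(20)
Edges inside S: C-B(d=5), C-A(d=20), B-A(d=8)
numerator = 500 * 120 * 20 = 1200000
denominator = 5 * 20 * 8 = 800
card(S) = 1200000 / 800 = 1500

1500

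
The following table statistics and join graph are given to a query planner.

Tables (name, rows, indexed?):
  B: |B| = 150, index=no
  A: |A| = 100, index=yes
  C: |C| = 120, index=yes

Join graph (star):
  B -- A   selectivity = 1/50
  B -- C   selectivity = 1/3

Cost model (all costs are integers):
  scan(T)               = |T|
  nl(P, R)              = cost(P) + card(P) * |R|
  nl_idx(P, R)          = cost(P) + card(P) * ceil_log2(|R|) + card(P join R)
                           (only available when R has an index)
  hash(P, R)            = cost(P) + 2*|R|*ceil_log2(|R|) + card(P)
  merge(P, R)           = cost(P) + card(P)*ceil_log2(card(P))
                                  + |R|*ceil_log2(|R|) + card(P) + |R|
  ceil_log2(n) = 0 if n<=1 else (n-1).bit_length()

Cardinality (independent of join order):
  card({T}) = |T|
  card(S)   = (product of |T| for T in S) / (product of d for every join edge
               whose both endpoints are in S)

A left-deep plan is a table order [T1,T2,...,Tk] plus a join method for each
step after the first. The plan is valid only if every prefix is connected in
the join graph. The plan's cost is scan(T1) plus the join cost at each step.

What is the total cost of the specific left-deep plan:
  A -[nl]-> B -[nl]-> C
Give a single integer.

step 1: scan A: cost=100, card=100
step 2: join B via nl
    card(P join B) = 100*150/(50) = 300
    cost = 100 + 100*150 = 15100
step 3: join C via nl
    card(P join C) = 300*120/(3) = 12000
    cost = 15100 + 300*120 = 51100

51100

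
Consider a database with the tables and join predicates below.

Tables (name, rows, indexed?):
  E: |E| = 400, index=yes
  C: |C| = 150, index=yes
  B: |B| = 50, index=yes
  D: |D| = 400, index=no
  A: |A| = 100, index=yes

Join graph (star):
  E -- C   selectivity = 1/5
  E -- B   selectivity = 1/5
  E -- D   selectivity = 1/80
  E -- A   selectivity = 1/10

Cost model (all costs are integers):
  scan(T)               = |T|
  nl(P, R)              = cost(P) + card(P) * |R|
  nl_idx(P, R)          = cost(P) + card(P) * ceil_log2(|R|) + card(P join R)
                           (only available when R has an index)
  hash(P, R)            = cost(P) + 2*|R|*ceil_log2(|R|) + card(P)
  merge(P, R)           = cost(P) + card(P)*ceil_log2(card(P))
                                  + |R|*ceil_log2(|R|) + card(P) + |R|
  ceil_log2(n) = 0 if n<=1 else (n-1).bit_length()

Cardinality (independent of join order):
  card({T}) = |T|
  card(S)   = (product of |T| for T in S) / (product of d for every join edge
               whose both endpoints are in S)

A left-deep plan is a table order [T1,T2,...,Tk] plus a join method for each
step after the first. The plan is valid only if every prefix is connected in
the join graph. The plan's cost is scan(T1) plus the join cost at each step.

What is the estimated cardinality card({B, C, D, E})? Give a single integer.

600000

Tables in S: B(50), C(150), D(400), E(400)
Edges inside S: E-C(d=5), E-B(d=5), E-D(d=80)
numerator = 50 * 150 * 400 * 400 = 1200000000
denominator = 5 * 5 * 80 = 2000
card(S) = 1200000000 / 2000 = 600000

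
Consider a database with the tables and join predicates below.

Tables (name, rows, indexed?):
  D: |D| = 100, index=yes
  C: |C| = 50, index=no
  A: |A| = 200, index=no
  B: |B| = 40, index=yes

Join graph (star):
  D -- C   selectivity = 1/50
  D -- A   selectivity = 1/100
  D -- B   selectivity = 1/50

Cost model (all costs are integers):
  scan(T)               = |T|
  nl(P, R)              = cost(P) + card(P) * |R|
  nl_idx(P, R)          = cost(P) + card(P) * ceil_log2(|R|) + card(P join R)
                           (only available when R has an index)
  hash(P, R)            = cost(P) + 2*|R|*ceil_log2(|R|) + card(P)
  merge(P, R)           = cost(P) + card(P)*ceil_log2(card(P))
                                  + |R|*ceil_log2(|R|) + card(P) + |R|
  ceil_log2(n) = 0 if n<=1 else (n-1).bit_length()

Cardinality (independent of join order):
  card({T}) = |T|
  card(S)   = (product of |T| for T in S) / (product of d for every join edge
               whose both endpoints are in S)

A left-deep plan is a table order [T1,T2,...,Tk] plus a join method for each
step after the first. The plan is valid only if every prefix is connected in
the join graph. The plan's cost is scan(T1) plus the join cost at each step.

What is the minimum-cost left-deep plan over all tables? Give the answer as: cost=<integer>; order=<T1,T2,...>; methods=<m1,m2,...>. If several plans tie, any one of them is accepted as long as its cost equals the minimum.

Selinger DP (subsets sized 1..n):
  {D}: scan cost=100, card=100
  {C}: scan cost=50, card=50
  {A}: scan cost=200, card=200
  {B}: scan cost=40, card=40
  {CD}: card=100; try (D,nl_idx)→500, (C,hash)→800, (D,merge)→1200, (C,merge)→1250, (D,hash)→1500, (D,nl)→5050 …(+1); best=500 via (D,nl_idx)
  {AD}: card=200; try (D,hash)→1800, (D,nl_idx)→1800, (A,merge)→2700, (D,merge)→2800, (A,hash)→3400, (A,nl)→20100 …(+1); best=1800 via (D,hash)
  {BD}: card=80; try (D,nl_idx)→400, (B,hash)→680, (B,nl_idx)→780, (D,merge)→1120, (B,merge)→1180, (D,hash)→1480 …(+2); best=400 via (D,nl_idx)
  {ACD}: card=200; try (C,hash)→2600, (A,merge)→3100, (A,hash)→3800, (C,merge)→3950, (C,nl)→11800, (A,nl)→20500; best=2600 via (C,hash)
  {BCD}: card=80; try (C,hash)→1080, (B,hash)→1080, (B,nl_idx)→1180, (C,merge)→1390, (B,merge)→1580, (C,nl)→4400 …(+1); best=1080 via (C,hash)
  {ABD}: card=160; try (B,hash)→2480, (A,merge)→2840, (B,nl_idx)→3160, (A,hash)→3680, (B,merge)→3880, (B,nl)→9800 …(+1); best=2480 via (B,hash)
  {ABCD}: card=160; try (C,hash)→3240, (B,hash)→3280, (A,merge)→3520, (B,nl_idx)→3960, (C,merge)→4270, (A,hash)→4360 …(+4); best=3240 via (C,hash)

cost=3240; order=A,D,B,C; methods=hash,hash,hash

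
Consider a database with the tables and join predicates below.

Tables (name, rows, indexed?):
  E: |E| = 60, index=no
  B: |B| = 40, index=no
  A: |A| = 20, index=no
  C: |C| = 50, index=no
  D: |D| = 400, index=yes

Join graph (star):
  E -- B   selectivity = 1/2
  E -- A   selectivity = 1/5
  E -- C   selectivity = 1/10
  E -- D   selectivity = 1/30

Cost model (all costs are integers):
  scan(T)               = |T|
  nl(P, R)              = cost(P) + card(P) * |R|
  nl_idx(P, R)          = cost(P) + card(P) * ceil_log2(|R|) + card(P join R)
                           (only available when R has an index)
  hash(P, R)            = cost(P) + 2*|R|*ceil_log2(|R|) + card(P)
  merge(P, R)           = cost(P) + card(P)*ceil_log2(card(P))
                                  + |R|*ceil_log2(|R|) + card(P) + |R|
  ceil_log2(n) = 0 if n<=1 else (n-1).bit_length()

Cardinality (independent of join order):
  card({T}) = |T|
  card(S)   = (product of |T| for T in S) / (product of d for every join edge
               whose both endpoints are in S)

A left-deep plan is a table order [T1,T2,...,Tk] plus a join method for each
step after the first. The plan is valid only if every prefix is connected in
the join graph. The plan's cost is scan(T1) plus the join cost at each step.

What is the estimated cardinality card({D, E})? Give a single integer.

800

Tables in S: D(400), E(60)
Edges inside S: E-D(d=30)
numerator = 400 * 60 = 24000
denominator = 30 = 30
card(S) = 24000 / 30 = 800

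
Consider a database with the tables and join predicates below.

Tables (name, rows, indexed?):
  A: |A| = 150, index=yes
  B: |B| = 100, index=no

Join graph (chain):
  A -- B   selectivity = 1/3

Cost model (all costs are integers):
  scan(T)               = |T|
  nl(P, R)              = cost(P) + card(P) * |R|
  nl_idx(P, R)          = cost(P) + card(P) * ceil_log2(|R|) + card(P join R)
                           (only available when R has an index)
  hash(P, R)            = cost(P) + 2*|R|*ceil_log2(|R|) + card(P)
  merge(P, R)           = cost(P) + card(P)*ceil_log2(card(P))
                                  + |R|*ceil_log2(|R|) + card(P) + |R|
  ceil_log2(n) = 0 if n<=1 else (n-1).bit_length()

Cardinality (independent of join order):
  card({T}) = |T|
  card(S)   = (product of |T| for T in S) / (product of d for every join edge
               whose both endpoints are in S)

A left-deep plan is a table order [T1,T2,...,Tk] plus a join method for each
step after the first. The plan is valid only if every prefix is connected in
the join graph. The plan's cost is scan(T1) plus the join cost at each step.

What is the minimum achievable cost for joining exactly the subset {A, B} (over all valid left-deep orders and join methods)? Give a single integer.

Selinger DP over subsets of {A,B}:
  {A}: scan cost=150, card=150
  {B}: scan cost=100, card=100
  {AB}: card=5000; try (B,hash)→1700, (A,merge)→2250, (B,merge)→2300, (A,hash)→2600, (A,nl_idx)→5900, (A,nl)→15100 …(+1); best=1700 via (B,hash)

1700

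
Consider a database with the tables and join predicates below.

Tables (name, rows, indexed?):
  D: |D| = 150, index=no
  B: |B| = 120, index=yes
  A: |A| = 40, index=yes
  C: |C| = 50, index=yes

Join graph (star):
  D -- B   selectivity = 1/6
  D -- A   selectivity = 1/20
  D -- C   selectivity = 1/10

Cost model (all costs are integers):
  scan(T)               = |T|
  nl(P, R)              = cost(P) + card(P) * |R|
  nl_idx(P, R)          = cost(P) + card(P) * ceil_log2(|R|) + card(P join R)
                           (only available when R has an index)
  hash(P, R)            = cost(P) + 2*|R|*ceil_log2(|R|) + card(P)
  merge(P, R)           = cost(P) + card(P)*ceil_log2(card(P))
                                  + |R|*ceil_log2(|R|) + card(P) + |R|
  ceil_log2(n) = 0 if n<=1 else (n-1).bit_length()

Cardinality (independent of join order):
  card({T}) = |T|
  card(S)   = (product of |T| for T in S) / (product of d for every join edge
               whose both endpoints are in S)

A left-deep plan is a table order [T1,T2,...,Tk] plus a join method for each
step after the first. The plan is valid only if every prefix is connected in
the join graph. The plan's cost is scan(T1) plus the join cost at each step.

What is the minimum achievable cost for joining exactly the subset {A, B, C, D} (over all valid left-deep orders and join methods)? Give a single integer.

Selinger DP over subsets of {A,B,C,D}:
  {D}: scan cost=150, card=150
  {B}: scan cost=120, card=120
  {A}: scan cost=40, card=40
  {C}: scan cost=50, card=50
  {BD}: card=3000; try (B,hash)→1980, (D,merge)→2430, (B,merge)→2460, (D,hash)→2640, (B,nl_idx)→4200, (D,nl)→18120 …(+1); best=1980 via (B,hash)
  {AD}: card=300; try (A,hash)→780, (A,nl_idx)→1350, (D,merge)→1670, (A,merge)→1780, (D,hash)→2480, (D,nl)→6040 …(+1); best=780 via (A,hash)
  {CD}: card=750; try (C,hash)→900, (D,merge)→1750, (C,nl_idx)→1800, (C,merge)→1850, (D,hash)→2500, (D,nl)→7550 …(+1); best=900 via (C,hash)
  {ABD}: card=6000; try (B,hash)→2760, (B,merge)→4740, (A,hash)→5460, (B,nl_idx)→8880, (A,nl_idx)→25980, (B,nl)→36780 …(+2); best=2760 via (B,hash)
  {BCD}: card=15000; try (B,hash)→3330, (C,hash)→5580, (B,merge)→10110, (B,nl_idx)→21150, (C,nl_idx)→34980, (C,merge)→41330 …(+2); best=3330 via (B,hash)
  {ACD}: card=1500; try (C,hash)→1680, (A,hash)→2130, (C,nl_idx)→4080, (C,merge)→4130, (A,nl_idx)→6900, (A,merge)→9430 …(+2); best=1680 via (C,hash)
  {ABCD}: card=30000; try (B,hash)→4860, (C,hash)→9360, (A,hash)→18810, (B,merge)→20640, (B,nl_idx)→42180, (C,nl_idx)→68760 …(+6); best=4860 via (B,hash)

4860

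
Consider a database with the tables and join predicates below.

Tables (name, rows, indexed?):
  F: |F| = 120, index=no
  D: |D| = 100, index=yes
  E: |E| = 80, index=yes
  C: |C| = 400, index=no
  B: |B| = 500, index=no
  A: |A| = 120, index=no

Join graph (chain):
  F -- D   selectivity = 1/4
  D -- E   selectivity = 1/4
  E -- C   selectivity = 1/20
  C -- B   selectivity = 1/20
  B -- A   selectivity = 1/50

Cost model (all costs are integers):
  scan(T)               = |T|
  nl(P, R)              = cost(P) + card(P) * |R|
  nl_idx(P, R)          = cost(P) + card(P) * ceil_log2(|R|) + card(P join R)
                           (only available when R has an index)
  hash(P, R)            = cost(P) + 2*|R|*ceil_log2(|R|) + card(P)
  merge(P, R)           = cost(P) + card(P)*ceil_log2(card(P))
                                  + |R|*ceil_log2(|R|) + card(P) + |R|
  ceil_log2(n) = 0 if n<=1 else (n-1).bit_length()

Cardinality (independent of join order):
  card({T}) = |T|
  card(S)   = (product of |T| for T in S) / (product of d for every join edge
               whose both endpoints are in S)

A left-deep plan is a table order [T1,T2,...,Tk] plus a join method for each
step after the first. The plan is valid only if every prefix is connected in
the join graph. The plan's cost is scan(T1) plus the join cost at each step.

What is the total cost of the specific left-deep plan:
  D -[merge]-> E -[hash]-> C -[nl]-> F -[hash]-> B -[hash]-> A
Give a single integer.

step 1: scan D: cost=100, card=100
step 2: join E via merge
    card(P join E) = 100*80/(4) = 2000
    cost = 100 + 100*7 + 80*7 + 100 + 80 = 1540
step 3: join C via hash
    card(P join C) = 2000*400/(20) = 40000
    cost = 1540 + 2*400*9 + 2000 = 10740
step 4: join F via nl
    card(P join F) = 40000*120/(4) = 1200000
    cost = 10740 + 40000*120 = 4810740
step 5: join B via hash
    card(P join B) = 1200000*500/(20) = 30000000
    cost = 4810740 + 2*500*9 + 1200000 = 6019740
step 6: join A via hash
    card(P join A) = 30000000*120/(50) = 72000000
    cost = 6019740 + 2*120*7 + 30000000 = 36021420

36021420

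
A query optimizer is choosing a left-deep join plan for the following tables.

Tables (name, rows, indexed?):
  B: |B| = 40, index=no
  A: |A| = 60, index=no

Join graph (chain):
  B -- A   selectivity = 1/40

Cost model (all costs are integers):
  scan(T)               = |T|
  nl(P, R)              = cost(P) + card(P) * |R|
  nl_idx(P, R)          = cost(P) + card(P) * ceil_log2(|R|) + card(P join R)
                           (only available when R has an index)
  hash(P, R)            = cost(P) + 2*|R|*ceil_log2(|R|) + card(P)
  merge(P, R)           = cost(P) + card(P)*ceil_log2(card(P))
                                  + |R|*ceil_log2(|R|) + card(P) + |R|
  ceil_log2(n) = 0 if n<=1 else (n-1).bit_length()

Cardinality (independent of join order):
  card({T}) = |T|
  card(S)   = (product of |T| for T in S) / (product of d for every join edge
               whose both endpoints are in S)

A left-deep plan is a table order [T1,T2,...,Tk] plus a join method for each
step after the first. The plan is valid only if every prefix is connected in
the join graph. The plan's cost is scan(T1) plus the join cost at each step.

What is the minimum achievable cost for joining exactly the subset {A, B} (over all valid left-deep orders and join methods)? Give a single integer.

600

Selinger DP over subsets of {A,B}:
  {B}: scan cost=40, card=40
  {A}: scan cost=60, card=60
  {AB}: card=60; try (B,hash)→600, (A,merge)→740, (B,merge)→760, (A,hash)→800, (A,nl)→2440, (B,nl)→2460; best=600 via (B,hash)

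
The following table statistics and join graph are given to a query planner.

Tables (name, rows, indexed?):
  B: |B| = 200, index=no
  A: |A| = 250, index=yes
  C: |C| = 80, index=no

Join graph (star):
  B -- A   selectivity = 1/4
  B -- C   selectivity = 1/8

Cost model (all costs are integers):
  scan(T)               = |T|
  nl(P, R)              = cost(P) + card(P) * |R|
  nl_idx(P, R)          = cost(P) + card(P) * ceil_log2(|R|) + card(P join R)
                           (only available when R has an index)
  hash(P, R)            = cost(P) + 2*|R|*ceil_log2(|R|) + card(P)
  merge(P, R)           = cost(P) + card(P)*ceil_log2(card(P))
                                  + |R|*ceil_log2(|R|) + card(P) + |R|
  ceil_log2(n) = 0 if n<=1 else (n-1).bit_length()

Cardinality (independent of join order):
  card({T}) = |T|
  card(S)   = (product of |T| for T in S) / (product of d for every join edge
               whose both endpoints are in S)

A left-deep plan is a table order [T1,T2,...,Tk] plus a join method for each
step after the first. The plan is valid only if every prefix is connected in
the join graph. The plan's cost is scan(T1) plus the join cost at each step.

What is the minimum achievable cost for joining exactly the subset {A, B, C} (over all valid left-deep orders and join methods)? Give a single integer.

Selinger DP over subsets of {A,B,C}:
  {B}: scan cost=200, card=200
  {A}: scan cost=250, card=250
  {C}: scan cost=80, card=80
  {AB}: card=12500; try (B,hash)→3700, (A,merge)→4250, (B,merge)→4300, (A,hash)→4400, (A,nl_idx)→14300, (A,nl)→50200 …(+1); best=3700 via (B,hash)
  {BC}: card=2000; try (C,hash)→1520, (B,merge)→2520, (C,merge)→2640, (B,hash)→3360, (B,nl)→16080, (C,nl)→16200; best=1520 via (C,hash)
  {ABC}: card=125000; try (A,hash)→7520, (C,hash)→17320, (A,merge)→27770, (A,nl_idx)→142520, (C,merge)→191840, (A,nl)→501520 …(+1); best=7520 via (A,hash)

7520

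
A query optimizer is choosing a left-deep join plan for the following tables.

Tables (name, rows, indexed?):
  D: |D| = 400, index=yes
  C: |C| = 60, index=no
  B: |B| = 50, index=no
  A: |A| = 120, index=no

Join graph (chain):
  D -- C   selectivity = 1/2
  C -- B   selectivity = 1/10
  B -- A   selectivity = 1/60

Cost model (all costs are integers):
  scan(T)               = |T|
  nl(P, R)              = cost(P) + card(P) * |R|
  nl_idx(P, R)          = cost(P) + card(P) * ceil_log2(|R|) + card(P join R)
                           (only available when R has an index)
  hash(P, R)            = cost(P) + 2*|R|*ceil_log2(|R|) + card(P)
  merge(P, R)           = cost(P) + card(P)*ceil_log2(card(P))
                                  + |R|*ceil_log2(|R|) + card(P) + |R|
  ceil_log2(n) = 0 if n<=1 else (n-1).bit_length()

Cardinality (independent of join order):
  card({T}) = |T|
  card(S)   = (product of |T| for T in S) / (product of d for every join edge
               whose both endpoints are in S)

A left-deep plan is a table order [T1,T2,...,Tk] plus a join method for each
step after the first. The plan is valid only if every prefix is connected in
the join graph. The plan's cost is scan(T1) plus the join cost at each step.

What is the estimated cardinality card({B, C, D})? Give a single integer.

Tables in S: B(50), C(60), D(400)
Edges inside S: D-C(d=2), C-B(d=10)
numerator = 50 * 60 * 400 = 1200000
denominator = 2 * 10 = 20
card(S) = 1200000 / 20 = 60000

60000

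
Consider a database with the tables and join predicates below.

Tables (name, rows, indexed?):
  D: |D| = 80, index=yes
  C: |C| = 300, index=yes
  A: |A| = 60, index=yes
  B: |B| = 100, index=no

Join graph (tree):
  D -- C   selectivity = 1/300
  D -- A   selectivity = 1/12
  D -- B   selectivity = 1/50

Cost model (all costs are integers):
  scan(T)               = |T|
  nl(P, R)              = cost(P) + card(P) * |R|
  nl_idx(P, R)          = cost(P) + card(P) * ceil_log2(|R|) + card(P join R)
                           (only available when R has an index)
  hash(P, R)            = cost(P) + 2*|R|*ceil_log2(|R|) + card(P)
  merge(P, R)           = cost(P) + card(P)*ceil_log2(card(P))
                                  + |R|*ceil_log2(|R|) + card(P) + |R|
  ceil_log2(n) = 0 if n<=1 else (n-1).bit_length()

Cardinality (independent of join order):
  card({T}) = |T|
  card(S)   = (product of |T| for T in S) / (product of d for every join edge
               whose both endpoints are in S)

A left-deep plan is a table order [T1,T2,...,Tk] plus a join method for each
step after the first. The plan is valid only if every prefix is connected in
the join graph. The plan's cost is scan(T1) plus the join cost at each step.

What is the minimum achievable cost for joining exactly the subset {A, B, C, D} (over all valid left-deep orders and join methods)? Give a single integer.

Selinger DP over subsets of {A,B,C,D}:
  {D}: scan cost=80, card=80
  {C}: scan cost=300, card=300
  {A}: scan cost=60, card=60
  {B}: scan cost=100, card=100
  {CD}: card=80; try (C,nl_idx)→880, (D,hash)→1720, (D,nl_idx)→2480, (C,merge)→3720, (D,merge)→3940, (C,hash)→5560 …(+2); best=880 via (C,nl_idx)
  {AD}: card=400; try (D,nl_idx)→880, (A,hash)→880, (A,nl_idx)→960, (D,merge)→1120, (A,merge)→1140, (D,hash)→1240 …(+2); best=880 via (D,nl_idx)
  {BD}: card=160; try (D,nl_idx)→960, (D,hash)→1320, (B,merge)→1520, (D,merge)→1540, (B,hash)→1560, (B,nl)→8080 …(+1); best=960 via (D,nl_idx)
  {ACD}: card=400; try (A,hash)→1680, (A,nl_idx)→1760, (A,merge)→1940, (C,nl_idx)→4880, (A,nl)→5680, (C,hash)→6680 …(+2); best=1680 via (A,hash)
  {BCD}: card=160; try (B,merge)→2320, (B,hash)→2360, (C,nl_idx)→2560, (C,merge)→5400, (C,hash)→6520, (B,nl)→8880 …(+1); best=2320 via (B,merge)
  {ABD}: card=800; try (A,hash)→1840, (B,hash)→2680, (A,nl_idx)→2720, (A,merge)→2820, (B,merge)→5680, (A,nl)→10560 …(+1); best=1840 via (A,hash)
  {ABCD}: card=800; try (A,hash)→3200, (B,hash)→3480, (A,nl_idx)→4080, (A,merge)→4180, (B,merge)→6480, (C,hash)→8040 …(+5); best=3200 via (A,hash)

3200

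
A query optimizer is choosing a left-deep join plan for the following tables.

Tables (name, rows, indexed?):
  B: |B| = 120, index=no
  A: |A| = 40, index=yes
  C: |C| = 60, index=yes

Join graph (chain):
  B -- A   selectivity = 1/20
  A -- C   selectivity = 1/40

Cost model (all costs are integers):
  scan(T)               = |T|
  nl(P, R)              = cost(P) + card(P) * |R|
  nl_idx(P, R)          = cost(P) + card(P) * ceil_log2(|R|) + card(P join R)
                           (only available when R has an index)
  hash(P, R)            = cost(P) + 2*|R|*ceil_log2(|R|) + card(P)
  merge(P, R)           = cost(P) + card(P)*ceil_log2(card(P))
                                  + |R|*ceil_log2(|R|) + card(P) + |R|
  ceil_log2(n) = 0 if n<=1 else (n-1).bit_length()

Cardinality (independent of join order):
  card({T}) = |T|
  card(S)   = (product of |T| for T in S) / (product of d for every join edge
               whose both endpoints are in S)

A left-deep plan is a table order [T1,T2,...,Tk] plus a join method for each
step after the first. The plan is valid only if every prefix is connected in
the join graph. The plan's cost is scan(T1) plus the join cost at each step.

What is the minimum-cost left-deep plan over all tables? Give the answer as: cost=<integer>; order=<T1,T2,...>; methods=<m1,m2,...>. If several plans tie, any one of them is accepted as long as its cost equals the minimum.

Selinger DP (subsets sized 1..n):
  {B}: scan cost=120, card=120
  {A}: scan cost=40, card=40
  {C}: scan cost=60, card=60
  {AB}: card=240; try (A,hash)→720, (A,nl_idx)→1080, (B,merge)→1280, (A,merge)→1360, (B,hash)→1760, (B,nl)→4840 …(+1); best=720 via (A,hash)
  {AC}: card=60; try (C,nl_idx)→340, (A,nl_idx)→480, (A,hash)→600, (C,merge)→740, (A,merge)→760, (C,hash)→800 …(+2); best=340 via (C,nl_idx)
  {ABC}: card=360; try (C,hash)→1680, (B,merge)→1720, (B,hash)→2080, (C,nl_idx)→2520, (C,merge)→3300, (B,nl)→7540 …(+1); best=1680 via (C,hash)

cost=1680; order=B,A,C; methods=hash,hash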